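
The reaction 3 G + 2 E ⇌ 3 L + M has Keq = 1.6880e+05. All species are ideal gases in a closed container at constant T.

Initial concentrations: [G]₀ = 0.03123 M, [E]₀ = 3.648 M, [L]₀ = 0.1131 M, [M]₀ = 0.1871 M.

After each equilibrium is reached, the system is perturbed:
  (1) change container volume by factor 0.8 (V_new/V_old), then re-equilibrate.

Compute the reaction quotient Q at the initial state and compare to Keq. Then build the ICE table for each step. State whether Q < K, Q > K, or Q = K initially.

Q₀ = 0.6678; Q < K (proceeds forward)

Q₀ = 0.6678 vs Keq = 1.6880e+05 ⇒ Q<K, forward
Step 1:
                    G           E           L           M
  init        0.03123       3.648      0.1131      0.1871
  Δ          -0.03059    -0.02039     0.03059      0.0102
  eq       6.4110e-04       3.628      0.1437      0.1973
  solve Keq expr → x = 0.0102; check Q = 1.6880e+05
Then change container volume by factor 0.8 (V_new/V_old).
Step 2:
                    G           E           L           M
  init     8.0137e-04       4.535      0.1796      0.2466
  Δ       -5.7184e-05 -3.8123e-05  5.7184e-05  1.9061e-05
  eq       7.4419e-04       4.534      0.1797      0.2466
  solve Keq expr → x = 1.9061e-05; check Q = 1.6880e+05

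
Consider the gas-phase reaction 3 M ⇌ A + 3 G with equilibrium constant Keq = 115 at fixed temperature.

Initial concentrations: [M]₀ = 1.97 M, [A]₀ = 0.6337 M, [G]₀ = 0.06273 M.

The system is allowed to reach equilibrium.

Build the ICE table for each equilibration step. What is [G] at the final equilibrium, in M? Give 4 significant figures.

Q₀ = 2.0460e-05 vs Keq = 115 ⇒ Q<K, forward
Step 1:
                  M         A         G
  init         1.97    0.6337   0.06273
  Δ          -1.608     0.536     1.608
  eq          0.362      1.17     1.671
  solve Keq expr → x = 0.536; check Q = 115

[G]_eq = 1.671 M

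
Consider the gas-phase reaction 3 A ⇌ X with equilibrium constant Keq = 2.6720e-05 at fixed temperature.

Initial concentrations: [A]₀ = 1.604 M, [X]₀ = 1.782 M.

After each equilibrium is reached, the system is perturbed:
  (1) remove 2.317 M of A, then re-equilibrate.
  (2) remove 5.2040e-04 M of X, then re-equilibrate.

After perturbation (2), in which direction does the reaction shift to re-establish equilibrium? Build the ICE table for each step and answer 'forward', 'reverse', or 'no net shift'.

Q₀ = 0.4318 vs Keq = 2.6720e-05 ⇒ Q>K, reverse
Step 1:
                    A           X
  Initial       1.604       1.782
  Change        5.319      -1.773
  Equil         6.923    0.008867
  solve Keq expr → x = -1.773; check Q = 2.6720e-05
Then remove 2.317 M of A.
Step 2:
                    A           X
  Initial       4.606    0.008867
  Change      0.01867   -0.006224
  Equil         4.625    0.002644
  solve Keq expr → x = -0.006224; check Q = 2.6720e-05
Then remove 5.2040e-04 M of X.
Step 3:
                    A           X
  Initial       4.625    0.002123
  Change    -0.001553  5.1774e-04
  Equil         4.624    0.002641
  solve Keq expr → x = 5.1774e-04; check Q = 2.6720e-05

Direction: forward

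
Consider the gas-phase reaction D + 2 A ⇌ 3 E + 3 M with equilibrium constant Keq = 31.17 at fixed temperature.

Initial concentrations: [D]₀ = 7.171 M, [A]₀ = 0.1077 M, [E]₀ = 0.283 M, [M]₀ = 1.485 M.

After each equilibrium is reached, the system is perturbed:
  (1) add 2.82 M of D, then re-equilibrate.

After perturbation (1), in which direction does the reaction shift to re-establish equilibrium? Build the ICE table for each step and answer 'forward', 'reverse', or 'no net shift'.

Q₀ = 0.8923 vs Keq = 31.17 ⇒ Q<K, forward
Step 1:
                    D           A           E           M
  init          7.171      0.1077       0.283       1.485
  Δ          -0.03711    -0.07421      0.1113      0.1113
  eq            7.134     0.03349      0.3943       1.596
  solve Keq expr → x = 0.03711; check Q = 31.17
Then add 2.82 M of D.
Step 2:
                    D           A           E           M
  init          9.954     0.03349      0.3943       1.596
  Δ         -0.002133   -0.004267      0.0064      0.0064
  eq            9.952     0.02922      0.4007       1.603
  solve Keq expr → x = 0.002133; check Q = 31.17

Direction: forward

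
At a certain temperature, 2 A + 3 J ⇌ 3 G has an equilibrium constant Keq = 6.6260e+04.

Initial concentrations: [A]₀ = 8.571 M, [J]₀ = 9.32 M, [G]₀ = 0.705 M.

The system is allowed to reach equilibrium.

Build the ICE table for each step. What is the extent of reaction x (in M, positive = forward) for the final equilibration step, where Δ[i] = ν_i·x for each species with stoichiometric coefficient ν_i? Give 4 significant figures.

Q₀ = 5.8919e-06 vs Keq = 6.6260e+04 ⇒ Q<K, forward
Step 1:
                    A           J           G
  I             8.571        9.32       0.705
  C            -6.124      -9.185       9.185
  E             2.447      0.1346        9.89
  solve Keq expr → x = 3.062; check Q = 6.6260e+04

x = 3.062 M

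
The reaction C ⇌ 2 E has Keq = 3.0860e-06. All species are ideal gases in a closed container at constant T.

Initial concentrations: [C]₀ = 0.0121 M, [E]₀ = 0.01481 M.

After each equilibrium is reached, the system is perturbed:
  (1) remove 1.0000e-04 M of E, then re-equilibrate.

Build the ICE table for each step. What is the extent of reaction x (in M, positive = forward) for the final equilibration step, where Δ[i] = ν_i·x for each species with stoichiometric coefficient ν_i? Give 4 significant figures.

Q₀ = 0.01813 vs Keq = 3.0860e-06 ⇒ Q>K, reverse
Step 1:
                   C          E
  init        0.0121    0.01481
  Δ         0.007283   -0.01457
  eq         0.01938 2.4457e-04
  solve Keq expr → x = -0.007283; check Q = 3.0860e-06
Then remove 1.0000e-04 M of E.
Step 2:
                   C          E
  init       0.01938 1.4457e-04
  Δ       -4.9843e-05 9.9685e-05
  eq         0.01933 2.4426e-04
  solve Keq expr → x = 4.9843e-05; check Q = 3.0860e-06

x = 4.9843e-05 M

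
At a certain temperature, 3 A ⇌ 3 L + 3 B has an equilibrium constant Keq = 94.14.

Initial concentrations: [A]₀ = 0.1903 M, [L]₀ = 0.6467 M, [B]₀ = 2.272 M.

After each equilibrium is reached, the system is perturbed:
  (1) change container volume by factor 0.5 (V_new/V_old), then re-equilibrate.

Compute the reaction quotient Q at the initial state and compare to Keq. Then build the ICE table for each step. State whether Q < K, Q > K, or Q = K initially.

Q₀ = 460.3 vs Keq = 94.14 ⇒ Q>K, reverse
Step 1:
                    A           L           B
  Initial      0.1903      0.6467       2.272
  Change      0.08172    -0.08172    -0.08172
  Equil         0.272       0.565        2.19
  solve Keq expr → x = -0.02724; check Q = 94.14
Then change container volume by factor 0.5 (V_new/V_old).
Step 2:
                    A           L           B
  Initial       0.544        1.13       4.381
  Change       0.2524     -0.2524     -0.2524
  Equil        0.7964      0.8776       4.128
  solve Keq expr → x = -0.08412; check Q = 94.14

Q₀ = 460.3; Q > K (proceeds reverse)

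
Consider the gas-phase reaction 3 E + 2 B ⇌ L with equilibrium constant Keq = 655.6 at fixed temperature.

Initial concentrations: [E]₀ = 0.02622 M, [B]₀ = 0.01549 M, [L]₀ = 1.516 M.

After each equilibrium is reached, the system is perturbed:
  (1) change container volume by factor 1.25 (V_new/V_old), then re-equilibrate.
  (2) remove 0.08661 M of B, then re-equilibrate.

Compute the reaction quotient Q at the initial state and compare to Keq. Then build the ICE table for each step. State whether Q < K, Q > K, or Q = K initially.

Q₀ = 3.5051e+08; Q > K (proceeds reverse)

Q₀ = 3.5051e+08 vs Keq = 655.6 ⇒ Q>K, reverse
Step 1:
                   E          B          L
  I          0.02622    0.01549      1.516
  C           0.3193     0.2128    -0.1064
  E           0.3455     0.2283       1.41
  solve Keq expr → x = -0.1064; check Q = 655.6
Then change container volume by factor 1.25 (V_new/V_old).
Step 2:
                   E          B          L
  I           0.2764     0.1827      1.128
  C           0.0528     0.0352    -0.0176
  E           0.3292     0.2179       1.11
  solve Keq expr → x = -0.0176; check Q = 655.6
Then remove 0.08661 M of B.
Step 3:
                   E          B          L
  I           0.3292     0.1313       1.11
  C          0.05754    0.03836   -0.01918
  E           0.3867     0.1696      1.091
  solve Keq expr → x = -0.01918; check Q = 655.6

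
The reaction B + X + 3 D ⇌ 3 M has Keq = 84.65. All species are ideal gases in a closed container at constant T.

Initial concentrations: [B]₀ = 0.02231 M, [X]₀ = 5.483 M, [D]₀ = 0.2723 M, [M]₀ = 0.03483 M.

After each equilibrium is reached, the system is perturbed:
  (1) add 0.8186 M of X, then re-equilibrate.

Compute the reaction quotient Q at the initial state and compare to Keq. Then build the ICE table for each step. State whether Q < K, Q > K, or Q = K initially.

Q₀ = 0.01711; Q < K (proceeds forward)

Q₀ = 0.01711 vs Keq = 84.65 ⇒ Q<K, forward
Step 1:
                   B          X          D          M
  init       0.02231      5.483     0.2723    0.03483
  Δ         -0.02206   -0.02206   -0.06617    0.06617
  eq      2.5444e-04      5.461     0.2061      0.101
  solve Keq expr → x = 0.02206; check Q = 84.65
Then add 0.8186 M of X.
Step 2:
                   B          X          D          M
  init    2.5444e-04       6.28     0.2061      0.101
  Δ       -3.2219e-05 -3.2219e-05 -9.6657e-05 9.6657e-05
  eq      2.2222e-04       6.28      0.206     0.1011
  solve Keq expr → x = 3.2219e-05; check Q = 84.65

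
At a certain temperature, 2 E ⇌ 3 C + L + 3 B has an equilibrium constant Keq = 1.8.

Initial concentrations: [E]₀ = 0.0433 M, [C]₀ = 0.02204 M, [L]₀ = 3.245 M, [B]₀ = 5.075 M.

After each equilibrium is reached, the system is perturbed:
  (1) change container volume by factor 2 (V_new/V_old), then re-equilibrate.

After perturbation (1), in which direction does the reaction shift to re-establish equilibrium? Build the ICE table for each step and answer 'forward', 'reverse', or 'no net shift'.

Direction: forward

Q₀ = 2.422 vs Keq = 1.8 ⇒ Q>K, reverse
Step 1:
                    E           C           L           B
  Initial      0.0433     0.02204       3.245       5.075
  Change     0.001145   -0.001718 -5.7258e-04   -0.001718
  Equil       0.04445     0.02032       3.244       5.073
  solve Keq expr → x = -5.7258e-04; check Q = 1.8
Then change container volume by factor 2 (V_new/V_old).
Step 2:
                    E           C           L           B
  Initial     0.02222     0.01016       1.622       2.537
  Change     -0.00863     0.01295    0.004315     0.01295
  Equil       0.01359     0.02311       1.627        2.55
  solve Keq expr → x = 0.004315; check Q = 1.8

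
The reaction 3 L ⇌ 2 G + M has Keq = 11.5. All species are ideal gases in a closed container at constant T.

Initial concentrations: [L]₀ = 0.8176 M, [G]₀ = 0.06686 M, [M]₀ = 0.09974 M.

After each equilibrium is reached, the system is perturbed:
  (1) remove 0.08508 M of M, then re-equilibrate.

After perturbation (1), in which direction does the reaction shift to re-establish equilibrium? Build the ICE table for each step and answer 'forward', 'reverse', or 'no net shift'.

Q₀ = 8.1579e-04 vs Keq = 11.5 ⇒ Q<K, forward
Step 1:
                    L           G           M
  I            0.8176     0.06686     0.09974
  C           -0.6317      0.4211      0.2106
  E            0.1859       0.488      0.3103
  solve Keq expr → x = 0.2106; check Q = 11.5
Then remove 0.08508 M of M.
Step 2:
                    L           G           M
  I            0.1859       0.488      0.2252
  C          -0.01526     0.01017    0.005085
  E            0.1707      0.4982      0.2303
  solve Keq expr → x = 0.005085; check Q = 11.5

Direction: forward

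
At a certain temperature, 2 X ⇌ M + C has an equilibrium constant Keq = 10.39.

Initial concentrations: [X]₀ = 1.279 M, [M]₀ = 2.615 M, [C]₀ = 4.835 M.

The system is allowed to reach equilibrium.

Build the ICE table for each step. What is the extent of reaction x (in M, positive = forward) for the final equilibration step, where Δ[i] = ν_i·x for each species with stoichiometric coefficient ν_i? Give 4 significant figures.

x = 0.07565 M

Q₀ = 7.729 vs Keq = 10.39 ⇒ Q<K, forward
Step 1:
                   X          M          C
  I            1.279      2.615      4.835
  C          -0.1513    0.07565    0.07565
  E            1.128      2.691      4.911
  solve Keq expr → x = 0.07565; check Q = 10.39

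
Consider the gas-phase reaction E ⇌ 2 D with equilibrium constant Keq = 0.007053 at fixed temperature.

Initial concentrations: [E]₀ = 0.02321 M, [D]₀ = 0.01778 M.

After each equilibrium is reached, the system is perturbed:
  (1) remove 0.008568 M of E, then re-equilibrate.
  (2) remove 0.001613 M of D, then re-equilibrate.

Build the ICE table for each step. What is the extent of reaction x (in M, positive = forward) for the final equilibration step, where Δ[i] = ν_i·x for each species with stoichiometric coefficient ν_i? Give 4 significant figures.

x = 6.9620e-04 M

Q₀ = 0.01362 vs Keq = 0.007053 ⇒ Q>K, reverse
Step 1:
                  E         D
  Initial   0.02321   0.01778
  Change   0.002197 -0.004394
  Equil     0.02541   0.01339
  solve Keq expr → x = -0.002197; check Q = 0.007053
Then remove 0.008568 M of E.
Step 2:
                  E         D
  Initial   0.01684   0.01339
  Change   0.001073 -0.002147
  Equil     0.01791   0.01124
  solve Keq expr → x = -0.001073; check Q = 0.007053
Then remove 0.001613 M of D.
Step 3:
                  E         D
  Initial   0.01791  0.009627
  Change  -6.9620e-04  0.001392
  Equil     0.01722   0.01102
  solve Keq expr → x = 6.9620e-04; check Q = 0.007053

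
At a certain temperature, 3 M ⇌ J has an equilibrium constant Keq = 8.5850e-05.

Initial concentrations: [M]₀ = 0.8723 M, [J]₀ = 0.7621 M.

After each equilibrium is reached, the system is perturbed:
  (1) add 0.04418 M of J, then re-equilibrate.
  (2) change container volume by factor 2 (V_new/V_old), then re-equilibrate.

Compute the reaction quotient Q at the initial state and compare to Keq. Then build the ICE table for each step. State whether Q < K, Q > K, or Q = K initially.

Q₀ = 1.148 vs Keq = 8.5850e-05 ⇒ Q>K, reverse
Step 1:
                   M          J
  Initial     0.8723     0.7621
  Change       2.278    -0.7594
  Equil        3.151   0.002685
  solve Keq expr → x = -0.7594; check Q = 8.5850e-05
Then add 0.04418 M of J.
Step 2:
                   M          J
  Initial      3.151    0.04686
  Change      0.1315   -0.04383
  Equil        3.282   0.003035
  solve Keq expr → x = -0.04383; check Q = 8.5850e-05
Then change container volume by factor 2 (V_new/V_old).
Step 3:
                   M          J
  Initial      1.641   0.001518
  Change    0.003407  -0.001136
  Equil        1.644 3.8175e-04
  solve Keq expr → x = -0.001136; check Q = 8.5850e-05

Q₀ = 1.148; Q > K (proceeds reverse)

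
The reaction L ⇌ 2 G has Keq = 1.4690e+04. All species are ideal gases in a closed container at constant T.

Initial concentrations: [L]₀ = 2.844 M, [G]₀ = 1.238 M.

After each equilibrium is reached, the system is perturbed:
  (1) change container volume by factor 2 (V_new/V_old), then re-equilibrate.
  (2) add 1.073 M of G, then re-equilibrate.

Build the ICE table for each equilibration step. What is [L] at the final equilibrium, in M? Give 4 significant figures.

[L]_eq = 0.001399 M

Q₀ = 0.5389 vs Keq = 1.4690e+04 ⇒ Q<K, forward
Step 1:
                   L          G
  I            2.844      1.238
  C           -2.841      5.681
  E         0.003259      6.919
  solve Keq expr → x = 2.841; check Q = 1.4690e+04
Then change container volume by factor 2 (V_new/V_old).
Step 2:
                   L          G
  I          0.00163       3.46
  C       -8.1406e-04   0.001628
  E       8.1559e-04      3.461
  solve Keq expr → x = 8.1406e-04; check Q = 1.4690e+04
Then add 1.073 M of G.
Step 3:
                   L          G
  I       8.1559e-04      4.534
  C       5.8331e-04  -0.001167
  E         0.001399      4.533
  solve Keq expr → x = -5.8331e-04; check Q = 1.4690e+04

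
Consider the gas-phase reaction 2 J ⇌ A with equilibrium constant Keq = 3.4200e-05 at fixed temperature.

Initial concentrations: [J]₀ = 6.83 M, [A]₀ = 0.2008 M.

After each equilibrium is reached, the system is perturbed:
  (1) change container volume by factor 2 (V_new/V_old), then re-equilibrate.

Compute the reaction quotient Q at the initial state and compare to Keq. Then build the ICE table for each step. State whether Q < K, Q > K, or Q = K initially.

Q₀ = 0.004304 vs Keq = 3.4200e-05 ⇒ Q>K, reverse
Step 1:
                  J         A
  Initial      6.83    0.2008
  Change      0.398    -0.199
  Equil       7.228  0.001787
  solve Keq expr → x = -0.199; check Q = 3.4200e-05
Then change container volume by factor 2 (V_new/V_old).
Step 2:
                  J         A
  Initial     3.614 8.9338e-04
  Change  8.9294e-04 -4.4647e-04
  Equil       3.615 4.4691e-04
  solve Keq expr → x = -4.4647e-04; check Q = 3.4200e-05

Q₀ = 0.004304; Q > K (proceeds reverse)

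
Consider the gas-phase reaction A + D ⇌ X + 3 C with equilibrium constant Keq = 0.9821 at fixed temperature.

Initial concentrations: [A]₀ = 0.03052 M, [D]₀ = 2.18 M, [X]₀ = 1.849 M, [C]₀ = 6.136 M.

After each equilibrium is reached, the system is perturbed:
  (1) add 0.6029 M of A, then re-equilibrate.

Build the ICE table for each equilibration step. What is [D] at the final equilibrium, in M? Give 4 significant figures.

[D]_eq = 3.469 M

Q₀ = 6420 vs Keq = 0.9821 ⇒ Q>K, reverse
Step 1:
                    A           D           X           C
  init        0.03052        2.18       1.849       6.136
  Δ             1.342       1.342      -1.342      -4.027
  eq            1.373       3.522      0.5066       2.109
  solve Keq expr → x = -1.342; check Q = 0.9821
Then add 0.6029 M of A.
Step 2:
                    A           D           X           C
  init          1.976       3.522      0.5066       2.109
  Δ          -0.05362    -0.05362     0.05362      0.1609
  eq            1.922       3.469      0.5602        2.27
  solve Keq expr → x = 0.05362; check Q = 0.9821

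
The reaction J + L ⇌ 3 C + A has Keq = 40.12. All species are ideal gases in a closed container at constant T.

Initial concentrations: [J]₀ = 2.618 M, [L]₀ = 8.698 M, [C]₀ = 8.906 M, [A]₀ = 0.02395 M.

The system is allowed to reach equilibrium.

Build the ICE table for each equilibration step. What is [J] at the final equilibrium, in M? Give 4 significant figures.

[J]_eq = 2.068 M

Q₀ = 0.743 vs Keq = 40.12 ⇒ Q<K, forward
Step 1:
                    J           L           C           A
  Initial       2.618       8.698       8.906     0.02395
  Change      -0.5504     -0.5504       1.651      0.5504
  Equil         2.068       8.148       10.56      0.5744
  solve Keq expr → x = 0.5504; check Q = 40.12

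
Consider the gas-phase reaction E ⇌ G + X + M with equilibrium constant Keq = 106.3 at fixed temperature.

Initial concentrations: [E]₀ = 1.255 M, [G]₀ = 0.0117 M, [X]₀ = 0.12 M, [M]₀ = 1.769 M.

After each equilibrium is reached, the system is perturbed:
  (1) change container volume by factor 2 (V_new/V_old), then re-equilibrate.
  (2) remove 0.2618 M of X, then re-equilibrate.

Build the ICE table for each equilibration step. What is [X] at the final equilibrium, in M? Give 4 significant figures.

[X]_eq = 0.4219 M

Q₀ = 0.001979 vs Keq = 106.3 ⇒ Q<K, forward
Step 1:
                  E         G         X         M
  Initial     1.255    0.0117      0.12     1.769
  Change      -1.21      1.21      1.21      1.21
  Equil     0.04549     1.221      1.33     2.979
  solve Keq expr → x = 1.21; check Q = 106.3
Then change container volume by factor 2 (V_new/V_old).
Step 2:
                  E         G         X         M
  Initial   0.02275    0.6106    0.6648     1.489
  Change   -0.01669   0.01669   0.01669   0.01669
  Equil    0.006056    0.6273    0.6814     1.506
  solve Keq expr → x = 0.01669; check Q = 106.3
Then remove 0.2618 M of X.
Step 3:
                  E         G         X         M
  Initial  0.006056    0.6273    0.4196     1.506
  Change  -0.002287  0.002287  0.002287  0.002287
  Equil    0.003769    0.6296    0.4219     1.508
  solve Keq expr → x = 0.002287; check Q = 106.3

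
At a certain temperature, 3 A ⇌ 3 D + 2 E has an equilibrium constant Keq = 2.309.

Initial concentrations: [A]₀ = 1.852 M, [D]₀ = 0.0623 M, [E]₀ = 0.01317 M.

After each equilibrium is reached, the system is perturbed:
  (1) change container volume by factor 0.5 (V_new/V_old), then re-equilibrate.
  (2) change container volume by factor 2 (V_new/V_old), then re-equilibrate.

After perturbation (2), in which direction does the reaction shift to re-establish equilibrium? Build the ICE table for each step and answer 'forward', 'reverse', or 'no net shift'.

Direction: forward

Q₀ = 6.6026e-09 vs Keq = 2.309 ⇒ Q<K, forward
Step 1:
                   A          D          E
  Initial      1.852     0.0623    0.01317
  Change      -1.114      1.114     0.7425
  Equil       0.7382      1.176     0.7557
  solve Keq expr → x = 0.3713; check Q = 2.309
Then change container volume by factor 0.5 (V_new/V_old).
Step 2:
                   A          D          E
  Initial      1.476      2.352      1.511
  Change      0.3331    -0.3331    -0.2221
  Equil         1.81      2.019      1.289
  solve Keq expr → x = -0.111; check Q = 2.309
Then change container volume by factor 2 (V_new/V_old).
Step 3:
                   A          D          E
  Initial     0.9048       1.01     0.6447
  Change     -0.1666     0.1666      0.111
  Equil       0.7382      1.176     0.7557
  solve Keq expr → x = 0.05552; check Q = 2.309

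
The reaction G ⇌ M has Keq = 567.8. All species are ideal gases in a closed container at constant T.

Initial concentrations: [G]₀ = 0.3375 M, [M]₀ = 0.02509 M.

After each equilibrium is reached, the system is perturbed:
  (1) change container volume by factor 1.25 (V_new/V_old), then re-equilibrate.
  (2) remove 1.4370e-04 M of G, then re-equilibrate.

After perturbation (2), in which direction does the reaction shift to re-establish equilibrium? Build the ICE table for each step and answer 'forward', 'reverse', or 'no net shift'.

Direction: reverse

Q₀ = 0.07434 vs Keq = 567.8 ⇒ Q<K, forward
Step 1:
                  G         M
  I          0.3375   0.02509
  C         -0.3369    0.3369
  E       6.3746e-04     0.362
  solve Keq expr → x = 0.3369; check Q = 567.8
Then change container volume by factor 1.25 (V_new/V_old).
Step 2:
                  G         M
  I       5.0997e-04    0.2896
  C               0         0
  E       5.0997e-04    0.2896
  solve Keq expr → x = 0; check Q = 567.8
Then remove 1.4370e-04 M of G.
Step 3:
                  G         M
  I       3.6627e-04    0.2896
  C       1.4345e-04 -1.4345e-04
  E       5.0972e-04    0.2894
  solve Keq expr → x = -1.4345e-04; check Q = 567.8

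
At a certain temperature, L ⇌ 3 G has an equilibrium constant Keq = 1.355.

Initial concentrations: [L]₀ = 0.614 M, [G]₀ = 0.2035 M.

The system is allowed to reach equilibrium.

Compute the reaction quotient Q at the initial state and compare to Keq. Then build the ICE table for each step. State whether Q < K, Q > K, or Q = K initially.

Q₀ = 0.01373; Q < K (proceeds forward)

Q₀ = 0.01373 vs Keq = 1.355 ⇒ Q<K, forward
Step 1:
                   L          G
  Initial      0.614     0.2035
  Change     -0.2058     0.6174
  Equil       0.4082     0.8209
  solve Keq expr → x = 0.2058; check Q = 1.355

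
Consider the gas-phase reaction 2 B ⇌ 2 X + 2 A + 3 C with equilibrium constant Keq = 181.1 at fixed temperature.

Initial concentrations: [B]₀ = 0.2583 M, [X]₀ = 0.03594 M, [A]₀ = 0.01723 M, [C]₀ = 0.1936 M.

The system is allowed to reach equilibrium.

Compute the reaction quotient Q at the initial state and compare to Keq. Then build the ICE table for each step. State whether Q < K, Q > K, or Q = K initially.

Q₀ = 4.1706e-08; Q < K (proceeds forward)

Q₀ = 4.1706e-08 vs Keq = 181.1 ⇒ Q<K, forward
Step 1:
                  B         X         A         C
  I          0.2583   0.03594   0.01723    0.1936
  C         -0.2557    0.2557    0.2557    0.3836
  E        0.002594    0.2916    0.2729    0.5772
  solve Keq expr → x = 0.1279; check Q = 181.1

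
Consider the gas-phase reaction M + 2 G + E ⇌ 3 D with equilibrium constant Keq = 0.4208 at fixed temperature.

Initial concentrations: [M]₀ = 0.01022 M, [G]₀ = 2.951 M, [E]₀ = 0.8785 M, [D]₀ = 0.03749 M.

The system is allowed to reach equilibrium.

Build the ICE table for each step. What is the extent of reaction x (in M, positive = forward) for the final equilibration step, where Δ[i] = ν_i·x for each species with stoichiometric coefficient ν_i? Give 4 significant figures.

Q₀ = 6.7393e-04 vs Keq = 0.4208 ⇒ Q<K, forward
Step 1:
                  M         G         E         D
  init      0.01022     2.951    0.8785   0.03749
  Δ        -0.01012  -0.02024  -0.01012   0.03036
  eq      9.9525e-05     2.931    0.8684   0.06785
  solve Keq expr → x = 0.01012; check Q = 0.4208

x = 0.01012 M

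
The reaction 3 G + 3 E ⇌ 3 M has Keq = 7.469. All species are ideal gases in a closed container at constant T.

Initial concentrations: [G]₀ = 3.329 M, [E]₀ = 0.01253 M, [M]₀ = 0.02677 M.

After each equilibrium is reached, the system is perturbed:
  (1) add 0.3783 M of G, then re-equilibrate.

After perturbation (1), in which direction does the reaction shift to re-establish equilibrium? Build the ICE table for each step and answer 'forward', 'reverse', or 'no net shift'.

Q₀ = 0.2643 vs Keq = 7.469 ⇒ Q<K, forward
Step 1:
                   G          E          M
  init         3.329    0.01253    0.02677
  Δ        -0.007285  -0.007285   0.007285
  eq           3.322   0.005245    0.03406
  solve Keq expr → x = 0.002428; check Q = 7.469
Then add 0.3783 M of G.
Step 2:
                   G          E          M
  init           3.7   0.005245    0.03406
  Δ       -4.7058e-04 -4.7058e-04 4.7058e-04
  eq             3.7   0.004774    0.03453
  solve Keq expr → x = 1.5686e-04; check Q = 7.469

Direction: forward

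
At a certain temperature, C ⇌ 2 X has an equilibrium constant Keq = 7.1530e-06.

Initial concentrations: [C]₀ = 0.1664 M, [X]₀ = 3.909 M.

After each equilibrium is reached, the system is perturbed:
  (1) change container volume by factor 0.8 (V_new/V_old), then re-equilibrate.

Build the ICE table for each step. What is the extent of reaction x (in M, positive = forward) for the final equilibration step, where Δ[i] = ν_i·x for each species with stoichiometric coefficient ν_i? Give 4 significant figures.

x = -2.5678e-04 M

Q₀ = 91.83 vs Keq = 7.1530e-06 ⇒ Q>K, reverse
Step 1:
                    C           X
  Initial      0.1664       3.909
  Change        1.953      -3.905
  Equil         2.119    0.003893
  solve Keq expr → x = -1.953; check Q = 7.1530e-06
Then change container volume by factor 0.8 (V_new/V_old).
Step 2:
                    C           X
  Initial       2.649    0.004866
  Change   2.5678e-04 -5.1356e-04
  Equil         2.649    0.004353
  solve Keq expr → x = -2.5678e-04; check Q = 7.1530e-06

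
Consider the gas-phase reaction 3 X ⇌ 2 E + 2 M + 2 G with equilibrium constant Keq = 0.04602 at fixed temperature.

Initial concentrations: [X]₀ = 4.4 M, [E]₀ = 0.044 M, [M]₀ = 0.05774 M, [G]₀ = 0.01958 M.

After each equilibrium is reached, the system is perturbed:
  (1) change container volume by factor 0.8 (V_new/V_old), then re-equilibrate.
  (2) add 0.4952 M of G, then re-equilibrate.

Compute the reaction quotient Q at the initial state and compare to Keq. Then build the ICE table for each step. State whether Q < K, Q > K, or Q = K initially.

Q₀ = 2.9049e-11; Q < K (proceeds forward)

Q₀ = 2.9049e-11 vs Keq = 0.04602 ⇒ Q<K, forward
Step 1:
                   X          E          M          G
  Initial        4.4      0.044    0.05774    0.01958
  Change      -1.475     0.9835     0.9835     0.9835
  Equil        2.925      1.027      1.041      1.003
  solve Keq expr → x = 0.4917; check Q = 0.04602
Then change container volume by factor 0.8 (V_new/V_old).
Step 2:
                   X          E          M          G
  Initial      3.656      1.284      1.302      1.254
  Change      0.1644    -0.1096    -0.1096    -0.1096
  Equil         3.82      1.175      1.192      1.144
  solve Keq expr → x = -0.05482; check Q = 0.04602
Then add 0.4952 M of G.
Step 3:
                   X          E          M          G
  Initial       3.82      1.175      1.192      1.639
  Change      0.1803    -0.1202    -0.1202    -0.1202
  Equil        4.001      1.054      1.072      1.519
  solve Keq expr → x = -0.06011; check Q = 0.04602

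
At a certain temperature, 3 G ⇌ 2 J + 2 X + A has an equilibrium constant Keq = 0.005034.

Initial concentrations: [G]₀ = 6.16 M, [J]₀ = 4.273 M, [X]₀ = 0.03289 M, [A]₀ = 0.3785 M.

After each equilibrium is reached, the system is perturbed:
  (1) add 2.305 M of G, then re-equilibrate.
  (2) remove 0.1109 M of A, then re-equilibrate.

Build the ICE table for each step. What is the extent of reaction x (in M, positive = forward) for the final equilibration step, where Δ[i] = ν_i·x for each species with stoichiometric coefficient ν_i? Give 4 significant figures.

x = 0.01642 M

Q₀ = 3.1983e-05 vs Keq = 0.005034 ⇒ Q<K, forward
Step 1:
                  G         J         X         A
  I            6.16     4.273   0.03289    0.3785
  C         -0.4027    0.2685    0.2685    0.1342
  E           5.757     4.541    0.3014    0.5127
  solve Keq expr → x = 0.1342; check Q = 0.005034
Then add 2.305 M of G.
Step 2:
                  G         J         X         A
  I           8.062     4.541    0.3014    0.5127
  C         -0.2051    0.1368    0.1368   0.06838
  E           7.857     4.678    0.4382    0.5811
  solve Keq expr → x = 0.06838; check Q = 0.005034
Then remove 0.1109 M of A.
Step 3:
                  G         J         X         A
  I           7.857     4.678    0.4382    0.4702
  C        -0.04927   0.03284   0.03284   0.01642
  E           7.808     4.711     0.471    0.4867
  solve Keq expr → x = 0.01642; check Q = 0.005034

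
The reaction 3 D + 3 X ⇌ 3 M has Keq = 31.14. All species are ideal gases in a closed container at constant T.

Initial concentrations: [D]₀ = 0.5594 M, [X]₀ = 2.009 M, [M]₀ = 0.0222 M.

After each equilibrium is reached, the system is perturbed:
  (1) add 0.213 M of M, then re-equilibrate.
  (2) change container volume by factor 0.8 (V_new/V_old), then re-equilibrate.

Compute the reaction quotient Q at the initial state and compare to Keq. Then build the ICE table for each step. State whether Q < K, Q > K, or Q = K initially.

Q₀ = 7.7082e-06 vs Keq = 31.14 ⇒ Q<K, forward
Step 1:
                   D          X          M
  I           0.5594      2.009     0.0222
  C          -0.4604    -0.4604     0.4604
  E          0.09904      1.549     0.4826
  solve Keq expr → x = 0.1535; check Q = 31.14
Then add 0.213 M of M.
Step 2:
                   D          X          M
  I          0.09904      1.549     0.6956
  C          0.03386    0.03386   -0.03386
  E           0.1329      1.583     0.6617
  solve Keq expr → x = -0.01129; check Q = 31.14
Then change container volume by factor 0.8 (V_new/V_old).
Step 3:
                   D          X          M
  I           0.1661      1.978     0.8271
  C         -0.02699   -0.02699    0.02699
  E           0.1391      1.951     0.8541
  solve Keq expr → x = 0.008997; check Q = 31.14

Q₀ = 7.7082e-06; Q < K (proceeds forward)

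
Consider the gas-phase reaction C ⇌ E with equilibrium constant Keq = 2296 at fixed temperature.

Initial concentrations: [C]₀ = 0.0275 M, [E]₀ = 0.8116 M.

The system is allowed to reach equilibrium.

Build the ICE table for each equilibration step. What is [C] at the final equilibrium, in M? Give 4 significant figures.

Q₀ = 29.51 vs Keq = 2296 ⇒ Q<K, forward
Step 1:
                    C           E
  I            0.0275      0.8116
  C          -0.02713     0.02713
  E        3.6530e-04      0.8387
  solve Keq expr → x = 0.02713; check Q = 2296

[C]_eq = 3.6530e-04 M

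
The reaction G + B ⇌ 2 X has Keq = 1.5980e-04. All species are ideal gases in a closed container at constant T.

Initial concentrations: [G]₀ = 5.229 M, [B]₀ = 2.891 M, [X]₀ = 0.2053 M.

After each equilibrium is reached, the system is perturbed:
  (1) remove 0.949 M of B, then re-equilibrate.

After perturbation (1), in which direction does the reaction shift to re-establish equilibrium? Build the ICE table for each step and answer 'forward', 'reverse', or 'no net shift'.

Direction: reverse

Q₀ = 0.002788 vs Keq = 1.5980e-04 ⇒ Q>K, reverse
Step 1:
                   G          B          X
  I            5.229      2.891     0.2053
  C          0.07756    0.07756    -0.1551
  E            5.307      2.969    0.05017
  solve Keq expr → x = -0.07756; check Q = 1.5980e-04
Then remove 0.949 M of B.
Step 2:
                   G          B          X
  I            5.307       2.02    0.05017
  C         0.004364   0.004364  -0.008728
  E            5.311      2.024    0.04144
  solve Keq expr → x = -0.004364; check Q = 1.5980e-04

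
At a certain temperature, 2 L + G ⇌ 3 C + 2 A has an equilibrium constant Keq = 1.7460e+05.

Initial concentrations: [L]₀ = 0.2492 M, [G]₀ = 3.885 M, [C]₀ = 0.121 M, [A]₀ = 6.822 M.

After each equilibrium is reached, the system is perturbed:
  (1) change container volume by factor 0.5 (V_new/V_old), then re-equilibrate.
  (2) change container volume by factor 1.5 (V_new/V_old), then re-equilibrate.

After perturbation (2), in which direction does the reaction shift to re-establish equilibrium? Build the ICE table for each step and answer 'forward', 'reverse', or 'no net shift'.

Direction: forward

Q₀ = 0.3417 vs Keq = 1.7460e+05 ⇒ Q<K, forward
Step 1:
                  L         G         C         A
  I          0.2492     3.885     0.121     6.822
  C         -0.2462   -0.1231    0.3693    0.2462
  E        0.002994     3.762    0.4903     7.068
  solve Keq expr → x = 0.1231; check Q = 1.7460e+05
Then change container volume by factor 0.5 (V_new/V_old).
Step 2:
                  L         G         C         A
  I        0.005988     7.524    0.9806     14.14
  C        0.005822  0.002911 -0.008733 -0.005822
  E         0.01181     7.527    0.9719     14.13
  solve Keq expr → x = -0.002911; check Q = 1.7460e+05
Then change container volume by factor 1.5 (V_new/V_old).
Step 3:
                  L         G         C         A
  I        0.007873     5.018    0.6479      9.42
  C       -0.002575 -0.001288  0.003863  0.002575
  E        0.005298     5.017    0.6518     9.423
  solve Keq expr → x = 0.001288; check Q = 1.7460e+05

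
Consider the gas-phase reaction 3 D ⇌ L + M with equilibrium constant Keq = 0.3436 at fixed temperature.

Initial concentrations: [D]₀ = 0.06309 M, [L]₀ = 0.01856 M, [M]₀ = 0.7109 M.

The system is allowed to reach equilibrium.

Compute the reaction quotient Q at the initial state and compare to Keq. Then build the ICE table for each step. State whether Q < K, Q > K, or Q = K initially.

Q₀ = 52.54; Q > K (proceeds reverse)

Q₀ = 52.54 vs Keq = 0.3436 ⇒ Q>K, reverse
Step 1:
                   D          L          M
  I          0.06309    0.01856     0.7109
  C          0.05333   -0.01778   -0.01778
  E           0.1164 7.8228e-04     0.6931
  solve Keq expr → x = -0.01778; check Q = 0.3436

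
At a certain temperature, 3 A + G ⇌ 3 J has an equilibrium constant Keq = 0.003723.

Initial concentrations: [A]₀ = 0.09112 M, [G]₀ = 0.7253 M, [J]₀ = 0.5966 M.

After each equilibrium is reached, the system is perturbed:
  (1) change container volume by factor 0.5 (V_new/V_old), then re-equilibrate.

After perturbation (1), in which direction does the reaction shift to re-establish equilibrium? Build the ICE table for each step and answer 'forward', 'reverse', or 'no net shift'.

Q₀ = 387 vs Keq = 0.003723 ⇒ Q>K, reverse
Step 1:
                   A          G          J
  init       0.09112     0.7253     0.5966
  Δ           0.5072     0.1691    -0.5072
  eq          0.5984     0.8944    0.08935
  solve Keq expr → x = -0.1691; check Q = 0.003723
Then change container volume by factor 0.5 (V_new/V_old).
Step 2:
                   A          G          J
  init         1.197      1.789     0.1787
  Δ         -0.03865   -0.01288    0.03865
  eq           1.158      1.776     0.2174
  solve Keq expr → x = 0.01288; check Q = 0.003723

Direction: forward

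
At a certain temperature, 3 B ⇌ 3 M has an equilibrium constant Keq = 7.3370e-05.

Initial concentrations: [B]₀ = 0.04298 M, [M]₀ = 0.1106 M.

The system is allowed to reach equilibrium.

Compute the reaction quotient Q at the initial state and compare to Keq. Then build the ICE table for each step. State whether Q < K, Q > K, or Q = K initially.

Q₀ = 17.04; Q > K (proceeds reverse)

Q₀ = 17.04 vs Keq = 7.3370e-05 ⇒ Q>K, reverse
Step 1:
                  B         M
  init      0.04298    0.1106
  Δ          0.1044   -0.1044
  eq         0.1474  0.006171
  solve Keq expr → x = -0.03481; check Q = 7.3370e-05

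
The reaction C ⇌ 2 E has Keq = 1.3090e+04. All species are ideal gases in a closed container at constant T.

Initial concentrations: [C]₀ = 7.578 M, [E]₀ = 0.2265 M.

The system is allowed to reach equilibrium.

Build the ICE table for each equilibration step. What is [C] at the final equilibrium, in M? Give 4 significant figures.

[C]_eq = 0.01799 M

Q₀ = 0.00677 vs Keq = 1.3090e+04 ⇒ Q<K, forward
Step 1:
                  C         E
  I           7.578    0.2265
  C           -7.56     15.12
  E         0.01799     15.35
  solve Keq expr → x = 7.56; check Q = 1.3090e+04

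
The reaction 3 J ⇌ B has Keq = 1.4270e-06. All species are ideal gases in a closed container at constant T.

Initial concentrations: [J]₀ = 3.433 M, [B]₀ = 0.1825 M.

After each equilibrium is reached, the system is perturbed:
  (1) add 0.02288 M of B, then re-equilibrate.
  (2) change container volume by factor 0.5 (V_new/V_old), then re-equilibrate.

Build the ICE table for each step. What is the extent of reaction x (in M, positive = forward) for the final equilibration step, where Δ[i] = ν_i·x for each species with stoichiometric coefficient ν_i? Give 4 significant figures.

x = 5.6781e-04 M

Q₀ = 0.004511 vs Keq = 1.4270e-06 ⇒ Q>K, reverse
Step 1:
                  J         B
  Initial     3.433    0.1825
  Change     0.5472   -0.1824
  Equil        3.98 8.9981e-05
  solve Keq expr → x = -0.1824; check Q = 1.4270e-06
Then add 0.02288 M of B.
Step 2:
                  J         B
  Initial      3.98   0.02297
  Change    0.06863  -0.02288
  Equil       4.049 9.4715e-05
  solve Keq expr → x = -0.02288; check Q = 1.4270e-06
Then change container volume by factor 0.5 (V_new/V_old).
Step 3:
                  J         B
  Initial     8.098 1.8943e-04
  Change  -0.001703 5.6781e-04
  Equil       8.096 7.5725e-04
  solve Keq expr → x = 5.6781e-04; check Q = 1.4270e-06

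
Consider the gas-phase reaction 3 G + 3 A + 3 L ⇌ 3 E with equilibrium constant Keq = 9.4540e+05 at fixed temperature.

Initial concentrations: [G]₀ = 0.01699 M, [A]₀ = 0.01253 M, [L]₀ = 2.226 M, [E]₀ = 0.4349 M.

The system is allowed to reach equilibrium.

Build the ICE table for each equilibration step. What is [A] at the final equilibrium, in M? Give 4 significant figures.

Q₀ = 7.7296e+08 vs Keq = 9.4540e+05 ⇒ Q>K, reverse
Step 1:
                    G           A           L           E
  I           0.01699     0.01253       2.226      0.4349
  C           0.02817     0.02817     0.02817    -0.02817
  E           0.04516      0.0407       2.254      0.4067
  solve Keq expr → x = -0.009392; check Q = 9.4540e+05

[A]_eq = 0.0407 M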